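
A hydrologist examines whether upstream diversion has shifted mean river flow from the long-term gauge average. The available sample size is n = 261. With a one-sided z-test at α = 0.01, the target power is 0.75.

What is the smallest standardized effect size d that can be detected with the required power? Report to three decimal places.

Need Φ(δ − 2.326) = 0.75, so δ = 2.326 + 0.674 = 3.001.
δ = d·√n ⇒ d = δ/√n = 3.001/√261 = 0.1857.

d ≈ 0.186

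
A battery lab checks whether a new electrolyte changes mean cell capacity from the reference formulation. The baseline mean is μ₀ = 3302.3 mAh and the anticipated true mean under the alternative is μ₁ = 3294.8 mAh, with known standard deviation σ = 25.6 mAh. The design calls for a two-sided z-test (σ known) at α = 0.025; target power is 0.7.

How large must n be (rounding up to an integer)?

n = 90

Standardized effect: d = |μ₁ − μ₀| / σ = |3294.8 − 3302.3| / 25.6 = 0.2930
Set Φ(δ − 2.241) = 0.7; then δ − 2.241 = Φ⁻¹(0.7) = 0.524, giving δ = 2.766.
(The Φ(−δ − z_{α/2}) term is vanishingly small for δ > 0 and is dropped in the standard sample-size formula.)
δ = d·√n ⇒ n = (δ/d)² = (2.766 / 0.2930)² = 89.13.
Rounding up, n = 90.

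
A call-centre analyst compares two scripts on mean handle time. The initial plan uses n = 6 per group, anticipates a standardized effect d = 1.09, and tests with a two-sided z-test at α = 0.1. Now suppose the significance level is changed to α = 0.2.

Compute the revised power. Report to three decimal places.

Power ≈ 0.729

δ = d·√(n/2) = 1.09 × √(6/2) = 1.8879 (unchanged). New critical value: z_{0.1} = 1.282.
Revised power = Φ(δ − 1.282) + Φ(−δ − 1.282) = Φ(0.606) + Φ(-3.169) = 0.7279 + 0.0008 = 0.7286.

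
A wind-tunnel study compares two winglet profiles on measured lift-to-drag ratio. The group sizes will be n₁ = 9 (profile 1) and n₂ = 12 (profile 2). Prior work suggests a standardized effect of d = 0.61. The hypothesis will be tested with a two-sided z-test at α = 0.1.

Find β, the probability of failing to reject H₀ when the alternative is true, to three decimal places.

β ≈ 0.602

Noncentrality parameter: δ = d / √(1/n₁ + 1/n₂) = 0.61 / √(1/9 + 1/12) = 1.3833
Critical value for a two-sided test at α = 0.1: z_{α/2} = 1.645.
Power = Φ(δ − 1.645) + Φ(−δ − 1.645) = Φ(-0.262) + Φ(-3.028) = 0.3969 + 0.0012 = 0.3981.
Type II error: β = 1 − power = 1 − 0.3981 = 0.6019.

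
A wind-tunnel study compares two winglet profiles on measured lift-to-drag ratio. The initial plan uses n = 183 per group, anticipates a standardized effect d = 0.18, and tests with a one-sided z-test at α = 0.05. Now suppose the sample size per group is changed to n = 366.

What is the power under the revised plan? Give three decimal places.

Power ≈ 0.785

With n = 366 per group: δ = d·√(n/2) = 0.18 × √(366/2) = 2.4350. Critical value z_{0.05} = 1.645.
Revised power = Φ(δ − 1.645) = Φ(0.790) = 0.7853.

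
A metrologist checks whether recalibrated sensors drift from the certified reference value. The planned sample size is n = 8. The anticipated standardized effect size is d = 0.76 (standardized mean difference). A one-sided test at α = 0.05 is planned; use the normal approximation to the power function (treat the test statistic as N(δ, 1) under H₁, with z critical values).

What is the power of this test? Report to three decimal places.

Power ≈ 0.693

Noncentrality parameter: λ = d·√n = 0.76 × √8 = 2.1496
Critical value for a one-sided test at α = 0.05: z_α = 1.645.
Power = P(Z > 1.645 − λ) = Φ(0.505) = 0.6931.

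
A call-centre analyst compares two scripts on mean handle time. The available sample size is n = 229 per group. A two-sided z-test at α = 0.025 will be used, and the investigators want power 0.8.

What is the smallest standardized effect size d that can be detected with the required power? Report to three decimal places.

Required noncentrality: δ = z_{0.0125} + z_{0.20} = 2.241 + 0.842 = 3.083.
(Lower-tail contribution to power is negligible for δ > 0.)
δ = d·√(n/2) ⇒ d = δ/√(n/2) = 3.083/√(229/2) = 0.2881.

d ≈ 0.288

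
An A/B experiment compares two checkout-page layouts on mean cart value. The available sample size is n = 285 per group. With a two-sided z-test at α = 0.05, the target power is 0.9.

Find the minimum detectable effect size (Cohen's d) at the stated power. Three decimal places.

Need Φ(δ − 1.960) = 0.9, so δ = 1.960 + 1.282 = 3.242.
(Lower-tail contribution to power is negligible for δ > 0.)
δ = d·√(n/2) ⇒ d = δ/√(n/2) = 3.242/√(285/2) = 0.2715.

d ≈ 0.272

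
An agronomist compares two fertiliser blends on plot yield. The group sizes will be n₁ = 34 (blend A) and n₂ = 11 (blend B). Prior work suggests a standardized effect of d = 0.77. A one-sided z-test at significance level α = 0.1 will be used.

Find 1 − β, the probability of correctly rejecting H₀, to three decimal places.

Noncentrality parameter: λ = d / √(1/n₁ + 1/n₂) = 0.77 / √(1/34 + 1/11) = 2.2198
One-sided α = 0.1 → critical value z_{0.1} = 1.282.
Power = Φ(λ − 1.282) = Φ(0.938) = 0.8260.

Power ≈ 0.826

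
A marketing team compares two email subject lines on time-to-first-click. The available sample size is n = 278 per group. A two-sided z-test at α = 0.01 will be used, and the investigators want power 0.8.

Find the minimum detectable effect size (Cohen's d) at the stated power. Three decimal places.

d ≈ 0.290

Required noncentrality: δ = z_{0.005} + z_{0.20} = 2.576 + 0.842 = 3.417.
(Lower-tail contribution to power is negligible for δ > 0.)
δ = d·√(n/2) ⇒ d = δ/√(n/2) = 3.417/√(278/2) = 0.2899.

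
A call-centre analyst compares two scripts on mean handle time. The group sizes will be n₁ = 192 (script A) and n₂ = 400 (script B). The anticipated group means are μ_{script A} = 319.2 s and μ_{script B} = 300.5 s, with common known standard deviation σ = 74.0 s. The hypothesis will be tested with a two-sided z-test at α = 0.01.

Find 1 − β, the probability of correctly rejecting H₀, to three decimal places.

Standardized effect: d = |μ_{script A} − μ_{script B}| / σ = |319.2 − 300.5| / 74.0 = 0.2527
Noncentrality parameter: δ = d / √(1/n₁ + 1/n₂) = 0.2527 / √(1/192 + 1/400) = 2.8783
Critical value for a two-sided test at α = 0.01: z_{α/2} = 2.576.
Power = Φ(δ − 2.576) + Φ(−δ − 2.576) = Φ(0.302) + Φ(-5.454) = 0.6188 + 0.0000 = 0.6188.

Power ≈ 0.619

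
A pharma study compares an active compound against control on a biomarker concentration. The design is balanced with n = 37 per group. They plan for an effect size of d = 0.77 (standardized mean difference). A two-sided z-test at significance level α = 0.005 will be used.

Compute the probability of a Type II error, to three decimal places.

β ≈ 0.307

Noncentrality parameter: δ = d·√(n/2) = 0.77 × √(37/2) = 3.3119
Two-sided α = 0.005 → critical value z_{0.0025} = 2.807.
Power = Φ(δ − 2.807) + Φ(−δ − 2.807) = Φ(0.505) + Φ(-6.119) = 0.6932 + 0.0000 = 0.6932.
Type II error: β = 1 − power = 1 − 0.6932 = 0.3068.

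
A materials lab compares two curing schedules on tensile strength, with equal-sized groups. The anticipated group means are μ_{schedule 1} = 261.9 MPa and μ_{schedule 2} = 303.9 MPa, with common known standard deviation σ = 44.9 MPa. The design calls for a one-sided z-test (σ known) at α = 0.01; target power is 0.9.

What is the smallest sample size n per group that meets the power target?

n = 30 per group

Standardized effect: d = |μ_{schedule 1} − μ_{schedule 2}| / σ = |261.9 − 303.9| / 44.9 = 0.9354
For power 0.9 need Φ(δ − z_{0.01}) = 0.9, so δ = z_{0.01} + z_{0.10} = 2.326 + 1.282 = 3.608.
δ = d·√(n/2) ⇒ n = 2(δ/d)² = 2 × (3.608 / 0.9354)² = 29.75.
Round up to the next whole unit.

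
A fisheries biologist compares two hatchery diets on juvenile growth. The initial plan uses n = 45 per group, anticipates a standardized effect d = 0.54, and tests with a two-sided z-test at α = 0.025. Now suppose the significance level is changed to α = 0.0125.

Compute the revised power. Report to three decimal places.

δ = d·√(n/2) = 0.54 × √(45/2) = 2.5614 (unchanged). New critical value: z_{0.0063} = 2.498.
Revised power = Φ(δ − 2.498) + Φ(−δ − 2.498) = Φ(0.064) + Φ(-5.059) = 0.5254 + 0.0000 = 0.5254.

Power ≈ 0.525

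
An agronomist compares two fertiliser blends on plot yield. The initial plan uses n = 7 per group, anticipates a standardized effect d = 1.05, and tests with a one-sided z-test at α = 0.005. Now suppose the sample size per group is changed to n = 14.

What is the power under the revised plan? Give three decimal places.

With n = 14 per group: δ = d·√(n/2) = 1.05 × √(14/2) = 2.7780. Critical value z_{0.005} = 2.576.
Revised power = P(Z > 2.576 − δ) = Φ(0.202) = 0.5801.

Power ≈ 0.580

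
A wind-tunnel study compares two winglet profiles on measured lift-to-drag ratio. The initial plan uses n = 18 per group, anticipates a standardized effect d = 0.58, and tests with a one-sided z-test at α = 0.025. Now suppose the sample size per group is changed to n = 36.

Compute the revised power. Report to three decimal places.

With n = 36 per group: δ = d·√(n/2) = 0.58 × √(36/2) = 2.4607. Critical value z_{0.025} = 1.960.
Revised power = Φ(δ − 1.960) = Φ(0.501) = 0.6917.

Power ≈ 0.692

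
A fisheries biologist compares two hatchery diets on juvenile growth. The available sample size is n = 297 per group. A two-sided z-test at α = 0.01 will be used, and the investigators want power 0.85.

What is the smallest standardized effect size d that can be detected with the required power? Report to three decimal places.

d ≈ 0.296

Required noncentrality: δ = z_{0.005} + z_{0.15} = 2.576 + 1.036 = 3.612.
(Lower-tail contribution to power is negligible for δ > 0.)
δ = d·√(n/2) ⇒ d = δ/√(n/2) = 3.612/√(297/2) = 0.2964.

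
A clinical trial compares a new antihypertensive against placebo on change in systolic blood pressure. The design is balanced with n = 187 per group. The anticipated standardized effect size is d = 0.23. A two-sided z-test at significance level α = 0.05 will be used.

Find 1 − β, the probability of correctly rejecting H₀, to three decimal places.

Power ≈ 0.604

Noncentrality parameter: δ = d·√(n/2) = 0.23 × √(187/2) = 2.2240
Two-sided α = 0.05 → critical value z_{0.025} = 1.960.
Power = Φ(δ − 1.960) + Φ(−δ − 1.960) = Φ(0.264) + Φ(-4.184) = 0.6041 + 0.0000 = 0.6041.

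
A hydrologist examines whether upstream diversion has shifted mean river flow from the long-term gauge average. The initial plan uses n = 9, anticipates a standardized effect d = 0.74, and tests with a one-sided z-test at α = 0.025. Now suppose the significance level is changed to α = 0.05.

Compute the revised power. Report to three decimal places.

Power ≈ 0.717

δ = d·√n = 0.74 × √9 = 2.2200 (unchanged). New critical value: z_{0.05} = 1.645.
Revised power = Φ(δ − 1.645) = Φ(0.575) = 0.7174.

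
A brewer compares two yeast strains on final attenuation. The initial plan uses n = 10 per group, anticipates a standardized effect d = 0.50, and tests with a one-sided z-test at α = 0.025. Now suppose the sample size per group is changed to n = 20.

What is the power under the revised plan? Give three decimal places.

Power ≈ 0.352

With n = 20 per group: δ = d·√(n/2) = 0.50 × √(20/2) = 1.5811. Critical value z_{0.025} = 1.960.
Revised power = Φ(δ − 1.960) = Φ(-0.379) = 0.3524.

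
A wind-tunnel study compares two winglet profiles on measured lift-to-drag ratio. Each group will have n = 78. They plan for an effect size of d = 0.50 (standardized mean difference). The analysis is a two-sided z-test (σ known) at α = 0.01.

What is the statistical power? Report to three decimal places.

Noncentrality parameter: δ = d·√(n/2) = 0.50 × √(78/2) = 3.1225
Critical value for a two-sided test at α = 0.01: z_{α/2} = 2.576.
Power = Φ(δ − 2.576) + Φ(−δ − 2.576) = Φ(0.547) + Φ(-5.698) = 0.7077 + 0.0000 = 0.7077.

Power ≈ 0.708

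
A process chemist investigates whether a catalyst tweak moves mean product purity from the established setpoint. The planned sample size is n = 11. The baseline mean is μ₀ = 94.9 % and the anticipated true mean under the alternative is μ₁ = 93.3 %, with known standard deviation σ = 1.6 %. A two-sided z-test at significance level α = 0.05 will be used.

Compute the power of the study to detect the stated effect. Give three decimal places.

Standardized effect: d = |μ₁ − μ₀| / σ = |93.3 − 94.9| / 1.6 = 1.0000
Noncentrality parameter: δ = d·√n = 1.0000 × √11 = 3.3166
Two-sided α = 0.05 → critical value z_{0.025} = 1.960.
Power = Φ(δ − 1.960) + Φ(−δ − 1.960) = Φ(1.357) + Φ(-5.277) = 0.9126 + 0.0000 = 0.9126.

Power ≈ 0.913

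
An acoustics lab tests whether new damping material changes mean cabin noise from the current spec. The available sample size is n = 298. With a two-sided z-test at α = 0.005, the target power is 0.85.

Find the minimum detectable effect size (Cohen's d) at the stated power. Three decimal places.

Required noncentrality: δ = z_{0.0025} + z_{0.15} = 2.807 + 1.036 = 3.843.
(The second rejection-region term Φ(−δ − z_{α/2}) is negligible and dropped.)
δ = d·√n ⇒ d = δ/√n = 3.843/√298 = 0.2226.

d ≈ 0.223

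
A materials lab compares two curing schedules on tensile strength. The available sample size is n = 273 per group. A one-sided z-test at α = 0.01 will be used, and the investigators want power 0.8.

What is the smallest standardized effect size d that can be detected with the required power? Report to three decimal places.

d ≈ 0.271

Required noncentrality: δ = z_{0.01} + z_{0.20} = 2.326 + 0.842 = 3.168.
δ = d·√(n/2) ⇒ d = δ/√(n/2) = 3.168/√(273/2) = 0.2712.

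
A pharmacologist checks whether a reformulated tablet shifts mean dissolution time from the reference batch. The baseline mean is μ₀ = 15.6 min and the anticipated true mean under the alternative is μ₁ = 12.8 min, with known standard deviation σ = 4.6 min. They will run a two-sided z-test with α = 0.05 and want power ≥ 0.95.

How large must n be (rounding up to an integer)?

n = 36

Standardized effect: d = |μ₁ − μ₀| / σ = |12.8 − 15.6| / 4.6 = 0.6087
For power 0.95 need Φ(δ − z_{0.025}) = 0.95, so δ = z_{0.025} + z_{0.05} = 1.960 + 1.645 = 3.605.
(Ignoring the negligible lower-tail rejection probability gives the usual closed-form inversion.)
δ = d·√n ⇒ n = (δ/d)² = (3.605 / 0.6087)² = 35.07.
Rounding up, n = 36.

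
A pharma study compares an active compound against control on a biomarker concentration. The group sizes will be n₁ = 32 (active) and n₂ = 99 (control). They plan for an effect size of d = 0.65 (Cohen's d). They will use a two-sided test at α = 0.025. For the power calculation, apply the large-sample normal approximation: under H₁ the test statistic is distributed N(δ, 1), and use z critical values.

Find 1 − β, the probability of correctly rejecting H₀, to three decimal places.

Power ≈ 0.830

Noncentrality parameter: δ = d / √(1/n₁ + 1/n₂) = 0.65 / √(1/32 + 1/99) = 3.1965
Critical value for a two-sided test at α = 0.025: z_{α/2} = 2.241.
Power = Φ(δ − 2.241) + Φ(−δ − 2.241) = Φ(0.955) + Φ(-5.438) = 0.8302 + 0.0000 = 0.8302.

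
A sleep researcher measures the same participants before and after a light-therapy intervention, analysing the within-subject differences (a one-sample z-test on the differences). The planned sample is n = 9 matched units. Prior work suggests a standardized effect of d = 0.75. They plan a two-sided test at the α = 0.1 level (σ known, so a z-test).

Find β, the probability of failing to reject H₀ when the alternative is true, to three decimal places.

β ≈ 0.272

Noncentrality parameter: δ = d·√n = 0.75 × √9 = 2.2500
Two-sided α = 0.1 → critical value z_{0.05} = 1.645.
Power = Φ(δ − 1.645) + Φ(−δ − 1.645) = Φ(0.605) + Φ(-3.895) = 0.7275 + 0.0000 = 0.7275.
Type II error: β = 1 − power = 1 − 0.7275 = 0.2725.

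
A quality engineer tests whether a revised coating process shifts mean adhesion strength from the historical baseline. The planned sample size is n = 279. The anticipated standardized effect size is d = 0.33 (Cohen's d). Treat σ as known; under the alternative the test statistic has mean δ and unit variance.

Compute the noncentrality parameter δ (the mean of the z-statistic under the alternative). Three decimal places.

δ = d·√n = 0.33 × √279 = 5.5121

δ ≈ 5.512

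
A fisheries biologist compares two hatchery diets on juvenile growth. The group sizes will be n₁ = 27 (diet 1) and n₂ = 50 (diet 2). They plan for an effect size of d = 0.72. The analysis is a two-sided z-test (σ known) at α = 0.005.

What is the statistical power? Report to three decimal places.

Power ≈ 0.582

Noncentrality parameter: δ = d / √(1/n₁ + 1/n₂) = 0.72 / √(1/27 + 1/50) = 3.0148
Two-sided α = 0.005 → critical value z_{0.0025} = 2.807.
Power = Φ(δ − 2.807) + Φ(−δ − 2.807) = Φ(0.208) + Φ(-5.822) = 0.5823 + 0.0000 = 0.5823.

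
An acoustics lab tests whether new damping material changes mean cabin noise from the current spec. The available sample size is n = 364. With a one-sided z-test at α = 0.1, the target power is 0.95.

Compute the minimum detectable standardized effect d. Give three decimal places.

d ≈ 0.153

Need Φ(δ − 1.282) = 0.95, so δ = 1.282 + 1.645 = 2.926.
δ = d·√n ⇒ d = δ/√n = 2.926/√364 = 0.1534.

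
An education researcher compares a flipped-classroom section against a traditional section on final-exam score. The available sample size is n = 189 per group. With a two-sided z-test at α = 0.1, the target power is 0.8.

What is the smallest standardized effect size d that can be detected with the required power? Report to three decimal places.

d ≈ 0.256

Required noncentrality: δ = z_{0.05} + z_{0.20} = 1.645 + 0.842 = 2.486.
(Lower-tail contribution to power is negligible for δ > 0.)
δ = d·√(n/2) ⇒ d = δ/√(n/2) = 2.486/√(189/2) = 0.2558.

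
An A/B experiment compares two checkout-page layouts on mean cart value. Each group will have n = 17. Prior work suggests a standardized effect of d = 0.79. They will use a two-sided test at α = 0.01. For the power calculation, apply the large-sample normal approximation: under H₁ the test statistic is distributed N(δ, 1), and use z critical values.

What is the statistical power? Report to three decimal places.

Power ≈ 0.393

Noncentrality parameter: δ = d·√(n/2) = 0.79 × √(17/2) = 2.3032
Critical value for a two-sided test at α = 0.01: z_{α/2} = 2.576.
Power = Φ(δ − 2.576) + Φ(−δ − 2.576) = Φ(-0.273) + Φ(-4.879) = 0.3926 + 0.0000 = 0.3926.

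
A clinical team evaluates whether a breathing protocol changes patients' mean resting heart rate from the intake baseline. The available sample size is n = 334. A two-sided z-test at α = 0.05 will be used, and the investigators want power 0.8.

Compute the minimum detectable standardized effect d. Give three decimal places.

d ≈ 0.153

Required noncentrality: δ = z_{0.025} + z_{0.20} = 1.960 + 0.842 = 2.802.
(Lower-tail contribution to power is negligible for δ > 0.)
δ = d·√n ⇒ d = δ/√n = 2.802/√334 = 0.1533.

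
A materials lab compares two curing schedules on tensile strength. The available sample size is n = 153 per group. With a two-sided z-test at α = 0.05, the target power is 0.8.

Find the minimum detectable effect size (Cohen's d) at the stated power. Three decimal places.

Required noncentrality: δ = z_{0.025} + z_{0.20} = 1.960 + 0.842 = 2.802.
(Lower-tail contribution to power is negligible for δ > 0.)
δ = d·√(n/2) ⇒ d = δ/√(n/2) = 2.802/√(153/2) = 0.3203.

d ≈ 0.320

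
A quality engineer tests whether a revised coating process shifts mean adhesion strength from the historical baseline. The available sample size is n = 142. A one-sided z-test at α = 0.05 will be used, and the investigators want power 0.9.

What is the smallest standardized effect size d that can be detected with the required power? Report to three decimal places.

Need Φ(δ − 1.645) = 0.9, so δ = 1.645 + 1.282 = 2.926.
δ = d·√n ⇒ d = δ/√n = 2.926/√142 = 0.2456.

d ≈ 0.246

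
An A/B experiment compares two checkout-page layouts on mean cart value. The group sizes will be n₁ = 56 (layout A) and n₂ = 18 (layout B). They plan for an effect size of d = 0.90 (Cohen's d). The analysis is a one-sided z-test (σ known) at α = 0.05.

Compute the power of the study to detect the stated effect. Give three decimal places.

Power ≈ 0.953

Noncentrality parameter: δ = d / √(1/n₁ + 1/n₂) = 0.90 / √(1/56 + 1/18) = 3.3217
One-sided α = 0.05 → critical value z_{0.05} = 1.645.
Power = P(Z > 1.645 − δ) = Φ(1.677) = 0.9532.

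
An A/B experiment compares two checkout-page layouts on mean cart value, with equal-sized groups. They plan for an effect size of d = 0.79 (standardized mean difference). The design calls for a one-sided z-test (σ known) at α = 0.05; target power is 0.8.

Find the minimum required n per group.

For power 0.8 need Φ(δ − z_{0.05}) = 0.8, so δ = z_{0.05} + z_{0.20} = 1.645 + 0.842 = 2.486.
δ = d·√(n/2) ⇒ n = 2(δ/d)² = 2 × (2.486 / 0.79)² = 19.81.
Round up to the next whole unit.

n = 20 per group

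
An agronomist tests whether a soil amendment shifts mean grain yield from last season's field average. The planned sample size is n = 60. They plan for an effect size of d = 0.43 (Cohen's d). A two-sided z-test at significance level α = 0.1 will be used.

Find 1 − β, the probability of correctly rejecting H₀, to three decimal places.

Noncentrality parameter: δ = d·√n = 0.43 × √60 = 3.3308
Critical value for a two-sided test at α = 0.1: z_{α/2} = 1.645.
Power = Φ(δ − 1.645) + Φ(−δ − 1.645) = Φ(1.686) + Φ(-4.976) = 0.9541 + 0.0000 = 0.9541.

Power ≈ 0.954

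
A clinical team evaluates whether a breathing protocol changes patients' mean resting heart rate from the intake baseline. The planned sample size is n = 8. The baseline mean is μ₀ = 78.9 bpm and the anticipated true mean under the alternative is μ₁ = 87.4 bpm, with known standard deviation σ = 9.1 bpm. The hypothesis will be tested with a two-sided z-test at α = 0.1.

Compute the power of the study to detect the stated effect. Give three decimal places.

Standardized effect: d = |μ₁ − μ₀| / σ = |87.4 − 78.9| / 9.1 = 0.9341
Noncentrality parameter: δ = d·√n = 0.9341 × √8 = 2.6419
Two-sided α = 0.1 → critical value z_{0.05} = 1.645.
Power = Φ(δ − 1.645) + Φ(−δ − 1.645) = Φ(0.997) + Φ(-4.287) = 0.8406 + 0.0000 = 0.8406.

Power ≈ 0.841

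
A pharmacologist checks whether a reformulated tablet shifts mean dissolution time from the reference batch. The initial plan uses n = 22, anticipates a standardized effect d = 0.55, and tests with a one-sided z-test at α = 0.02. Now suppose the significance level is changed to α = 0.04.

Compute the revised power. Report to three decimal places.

Power ≈ 0.796

δ = d·√n = 0.55 × √22 = 2.5797 (unchanged). New critical value: z_{0.04} = 1.751.
Revised power = Φ(δ − 1.751) = Φ(0.829) = 0.7965.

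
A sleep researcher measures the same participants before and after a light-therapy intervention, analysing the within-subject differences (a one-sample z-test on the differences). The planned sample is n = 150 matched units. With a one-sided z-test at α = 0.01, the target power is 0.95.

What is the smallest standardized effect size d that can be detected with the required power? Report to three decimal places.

d ≈ 0.324

Required noncentrality: δ = z_{0.01} + z_{0.05} = 2.326 + 1.645 = 3.971.
δ = d·√n ⇒ d = δ/√n = 3.971/√150 = 0.3242.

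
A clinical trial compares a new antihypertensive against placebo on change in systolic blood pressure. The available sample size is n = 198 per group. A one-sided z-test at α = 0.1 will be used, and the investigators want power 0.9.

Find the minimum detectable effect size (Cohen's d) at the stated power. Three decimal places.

Required noncentrality: δ = z_{0.1} + z_{0.10} = 1.282 + 1.282 = 2.563.
δ = d·√(n/2) ⇒ d = δ/√(n/2) = 2.563/√(198/2) = 0.2576.

d ≈ 0.258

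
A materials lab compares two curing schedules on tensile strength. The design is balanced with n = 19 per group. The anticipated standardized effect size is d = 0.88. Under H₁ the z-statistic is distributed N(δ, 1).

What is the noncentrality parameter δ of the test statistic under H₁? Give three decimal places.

The noncentrality parameter scales effect size by the design's sample-size factor: δ = d·√(n/2) = 0.88 × √(19/2) = 2.7123

δ ≈ 2.712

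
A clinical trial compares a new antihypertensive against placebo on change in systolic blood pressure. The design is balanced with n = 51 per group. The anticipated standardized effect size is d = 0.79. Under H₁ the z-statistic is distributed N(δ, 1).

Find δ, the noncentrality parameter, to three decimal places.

δ ≈ 3.989

The noncentrality parameter scales effect size by the design's sample-size factor: δ = d·√(n/2) = 0.79 × √(51/2) = 3.9893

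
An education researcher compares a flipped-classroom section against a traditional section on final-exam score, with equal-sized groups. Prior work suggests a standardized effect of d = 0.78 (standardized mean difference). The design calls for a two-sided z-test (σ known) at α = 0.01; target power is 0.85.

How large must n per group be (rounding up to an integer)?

Set Φ(δ − 2.576) = 0.85; then δ − 2.576 = Φ⁻¹(0.85) = 1.036, giving δ = 3.612.
(The Φ(−δ − z_{α/2}) term is vanishingly small for δ > 0 and is dropped in the standard sample-size formula.)
δ = d·√(n/2) ⇒ n = 2(δ/d)² = 2 × (3.612 / 0.78)² = 42.89.
Round up to the next whole unit.

n = 43 per group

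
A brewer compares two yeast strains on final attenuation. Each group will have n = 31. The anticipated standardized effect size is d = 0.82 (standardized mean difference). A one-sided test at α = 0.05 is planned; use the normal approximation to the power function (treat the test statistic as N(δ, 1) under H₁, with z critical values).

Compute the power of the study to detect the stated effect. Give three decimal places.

Noncentrality parameter: λ = d·√(n/2) = 0.82 × √(31/2) = 3.2283
Critical value for a one-sided test at α = 0.05: z_α = 1.645.
Power = P(Z > 1.645 − λ) = Φ(1.583) = 0.9433.

Power ≈ 0.943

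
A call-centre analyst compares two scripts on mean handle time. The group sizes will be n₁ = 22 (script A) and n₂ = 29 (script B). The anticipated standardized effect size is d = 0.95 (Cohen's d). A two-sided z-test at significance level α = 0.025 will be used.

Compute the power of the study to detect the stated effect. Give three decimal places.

Noncentrality parameter: δ = d / √(1/n₁ + 1/n₂) = 0.95 / √(1/22 + 1/29) = 3.3601
Two-sided α = 0.025 → critical value z_{0.0125} = 2.241.
Power = Φ(δ − 2.241) + Φ(−δ − 2.241) = Φ(1.119) + Φ(-5.601) = 0.8684 + 0.0000 = 0.8684.

Power ≈ 0.868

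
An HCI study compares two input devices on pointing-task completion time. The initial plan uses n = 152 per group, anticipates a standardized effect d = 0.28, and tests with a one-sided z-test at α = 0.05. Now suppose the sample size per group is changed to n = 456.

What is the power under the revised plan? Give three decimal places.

With n = 456 per group: δ = d·√(n/2) = 0.28 × √(456/2) = 4.2279. Critical value z_{0.05} = 1.645.
Revised power = P(Z > 1.645 − δ) = Φ(2.583) = 0.9951.

Power ≈ 0.995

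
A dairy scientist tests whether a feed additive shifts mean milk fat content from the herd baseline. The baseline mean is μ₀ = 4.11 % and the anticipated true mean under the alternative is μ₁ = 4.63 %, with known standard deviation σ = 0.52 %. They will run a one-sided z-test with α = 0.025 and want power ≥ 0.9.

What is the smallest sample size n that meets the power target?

Standardized effect: d = |μ₁ − μ₀| / σ = |4.63 − 4.11| / 0.52 = 1.0000
Set Φ(δ − 1.960) = 0.9; then δ − 1.960 = Φ⁻¹(0.9) = 1.282, giving δ = 3.242.
δ = d·√n ⇒ n = (δ/d)² = (3.242 / 1.0000)² = 10.51.
Round up to the next whole unit.

n = 11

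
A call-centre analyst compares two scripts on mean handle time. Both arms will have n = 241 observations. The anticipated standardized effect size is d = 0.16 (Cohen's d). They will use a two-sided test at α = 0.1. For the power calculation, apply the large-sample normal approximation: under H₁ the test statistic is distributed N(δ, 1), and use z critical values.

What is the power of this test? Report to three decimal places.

Noncentrality parameter: δ = d·√(n/2) = 0.16 × √(241/2) = 1.7564
Two-sided α = 0.1 → critical value z_{0.05} = 1.645.
Power = Φ(δ − 1.645) + Φ(−δ − 1.645) = Φ(0.112) + Φ(-3.401) = 0.5444 + 0.0003 = 0.5447.

Power ≈ 0.545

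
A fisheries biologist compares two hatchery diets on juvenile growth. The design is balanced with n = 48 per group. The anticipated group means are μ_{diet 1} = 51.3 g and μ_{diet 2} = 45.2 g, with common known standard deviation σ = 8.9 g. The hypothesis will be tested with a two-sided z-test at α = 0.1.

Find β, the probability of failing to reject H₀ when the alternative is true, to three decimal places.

Standardized effect: d = |μ_{diet 1} − μ_{diet 2}| / σ = |51.3 − 45.2| / 8.9 = 0.6854
Noncentrality parameter: δ = d·√(n/2) = 0.6854 × √(48/2) = 3.3577
Critical value for a two-sided test at α = 0.1: z_{α/2} = 1.645.
Power = Φ(δ − 1.645) + Φ(−δ − 1.645) = Φ(1.713) + Φ(-5.003) = 0.9566 + 0.0000 = 0.9566.
Type II error: β = 1 − power = 1 − 0.9566 = 0.0434.

β ≈ 0.043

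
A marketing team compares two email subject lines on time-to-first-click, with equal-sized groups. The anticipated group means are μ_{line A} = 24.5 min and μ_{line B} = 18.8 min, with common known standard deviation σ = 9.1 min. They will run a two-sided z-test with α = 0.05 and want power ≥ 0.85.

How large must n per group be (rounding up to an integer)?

Standardized effect: d = |μ_{line A} − μ_{line B}| / σ = |24.5 − 18.8| / 9.1 = 0.6264
For power 0.85 need Φ(δ − z_{0.025}) = 0.85, so δ = z_{0.025} + z_{0.15} = 1.960 + 1.036 = 2.996.
(For δ > 0 the lower-tail rejection region contributes negligibly to power, so the one-term inversion is standard.)
δ = d·√(n/2) ⇒ n = 2(δ/d)² = 2 × (2.996 / 0.6264)² = 45.77.
Rounding up, n = 46 per group.

n = 46 per group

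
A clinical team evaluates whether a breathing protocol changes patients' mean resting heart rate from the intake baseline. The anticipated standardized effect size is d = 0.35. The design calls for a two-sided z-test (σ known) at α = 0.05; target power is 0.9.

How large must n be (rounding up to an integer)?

For power 0.9 need Φ(δ − z_{0.025}) = 0.9, so δ = z_{0.025} + z_{0.10} = 1.960 + 1.282 = 3.242.
(For δ > 0 the lower-tail rejection region contributes negligibly to power, so the one-term inversion is standard.)
δ = d·√n ⇒ n = (δ/d)² = (3.242 / 0.35)² = 85.77.
Rounding up, n = 86.

n = 86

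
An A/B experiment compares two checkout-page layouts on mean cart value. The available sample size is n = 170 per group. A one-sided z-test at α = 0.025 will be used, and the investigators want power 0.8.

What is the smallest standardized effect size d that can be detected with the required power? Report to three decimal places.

d ≈ 0.304

Need Φ(δ − 1.960) = 0.8, so δ = 1.960 + 0.842 = 2.802.
δ = d·√(n/2) ⇒ d = δ/√(n/2) = 2.802/√(170/2) = 0.3039.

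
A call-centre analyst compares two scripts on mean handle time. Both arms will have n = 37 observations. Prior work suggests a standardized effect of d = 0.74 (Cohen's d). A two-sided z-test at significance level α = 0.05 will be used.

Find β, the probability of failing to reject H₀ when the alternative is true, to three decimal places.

β ≈ 0.111

Noncentrality parameter: δ = d·√(n/2) = 0.74 × √(37/2) = 3.1829
Two-sided α = 0.05 → critical value z_{0.025} = 1.960.
Power = Φ(δ − 1.960) + Φ(−δ − 1.960) = Φ(1.223) + Φ(-5.143) = 0.8893 + 0.0000 = 0.8893.
Type II error: β = 1 − power = 1 − 0.8893 = 0.1107.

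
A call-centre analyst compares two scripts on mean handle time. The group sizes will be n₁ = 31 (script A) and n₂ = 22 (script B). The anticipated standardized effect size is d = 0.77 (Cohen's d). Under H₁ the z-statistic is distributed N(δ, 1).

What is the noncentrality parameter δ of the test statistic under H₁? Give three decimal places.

The noncentrality parameter scales effect size by the design's sample-size factor: δ = d / √(1/n₁ + 1/n₂) = 0.77 / √(1/31 + 1/22) = 2.7621

δ ≈ 2.762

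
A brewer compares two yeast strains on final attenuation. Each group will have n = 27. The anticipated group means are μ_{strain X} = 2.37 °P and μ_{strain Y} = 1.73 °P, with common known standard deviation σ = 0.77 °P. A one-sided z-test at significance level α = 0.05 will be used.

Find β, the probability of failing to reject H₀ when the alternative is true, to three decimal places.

Standardized effect: d = |μ_{strain X} − μ_{strain Y}| / σ = |2.37 − 1.73| / 0.77 = 0.8312
Noncentrality parameter: δ = d·√(n/2) = 0.8312 × √(27/2) = 3.0539
Critical value for a one-sided test at α = 0.05: z_α = 1.645.
Power = Φ(δ − 1.645) = Φ(1.409) = 0.9206.
Type II error: β = 1 − power = 1 − 0.9206 = 0.0794.

β ≈ 0.079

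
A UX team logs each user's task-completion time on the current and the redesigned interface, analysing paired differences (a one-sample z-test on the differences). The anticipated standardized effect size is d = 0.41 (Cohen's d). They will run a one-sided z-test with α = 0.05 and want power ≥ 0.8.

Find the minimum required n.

Set Φ(δ − 1.645) = 0.8; then δ − 1.645 = Φ⁻¹(0.8) = 0.842, giving δ = 2.486.
δ = d·√n ⇒ n = (δ/d)² = (2.486 / 0.41)² = 36.78.
Round up to the next whole unit.

n = 37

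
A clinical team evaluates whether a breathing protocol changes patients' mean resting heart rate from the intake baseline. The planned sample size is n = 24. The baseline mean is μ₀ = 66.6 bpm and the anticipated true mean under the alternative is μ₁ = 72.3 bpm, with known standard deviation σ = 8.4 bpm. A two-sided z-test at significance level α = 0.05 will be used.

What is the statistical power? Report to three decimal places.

Standardized effect: d = |μ₁ − μ₀| / σ = |72.3 − 66.6| / 8.4 = 0.6786
Noncentrality parameter: δ = d·√n = 0.6786 × √24 = 3.3243
Critical value for a two-sided test at α = 0.05: z_{α/2} = 1.960.
Power = Φ(δ − 1.960) + Φ(−δ − 1.960) = Φ(1.364) + Φ(-5.284) = 0.9138 + 0.0000 = 0.9138.

Power ≈ 0.914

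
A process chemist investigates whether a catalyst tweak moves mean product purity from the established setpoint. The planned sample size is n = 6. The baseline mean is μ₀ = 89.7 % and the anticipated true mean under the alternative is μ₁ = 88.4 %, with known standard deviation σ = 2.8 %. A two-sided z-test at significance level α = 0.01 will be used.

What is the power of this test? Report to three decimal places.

Standardized effect: d = |μ₁ − μ₀| / σ = |88.4 − 89.7| / 2.8 = 0.4643
Noncentrality parameter: δ = d·√n = 0.4643 × √6 = 1.1373
Critical value for a two-sided test at α = 0.01: z_{α/2} = 2.576.
Power = Φ(δ − 2.576) + Φ(−δ − 2.576) = Φ(-1.439) + Φ(-3.713) = 0.0751 + 0.0001 = 0.0752.

Power ≈ 0.075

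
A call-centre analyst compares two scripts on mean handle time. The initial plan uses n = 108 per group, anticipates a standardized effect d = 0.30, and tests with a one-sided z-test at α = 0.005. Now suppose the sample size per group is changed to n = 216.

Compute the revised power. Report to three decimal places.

With n = 216 per group: δ = d·√(n/2) = 0.30 × √(216/2) = 3.1177. Critical value z_{0.005} = 2.576.
Revised power = P(Z > 2.576 − δ) = Φ(0.542) = 0.7060.

Power ≈ 0.706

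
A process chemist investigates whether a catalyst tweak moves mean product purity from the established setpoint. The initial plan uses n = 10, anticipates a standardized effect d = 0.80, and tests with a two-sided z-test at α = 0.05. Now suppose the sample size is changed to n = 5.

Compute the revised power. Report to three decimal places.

Power ≈ 0.432

With n = 5: δ = d·√n = 0.80 × √5 = 1.7889. Critical value z_{0.025} = 1.960.
Revised power = Φ(δ − 1.960) + Φ(−δ − 1.960) = Φ(-0.171) + Φ(-3.749) = 0.4321 + 0.0001 = 0.4322.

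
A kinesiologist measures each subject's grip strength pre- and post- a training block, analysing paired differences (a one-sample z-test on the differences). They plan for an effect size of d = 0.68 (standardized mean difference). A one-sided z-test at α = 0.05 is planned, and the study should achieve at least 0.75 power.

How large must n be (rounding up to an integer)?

For power 0.75 need Φ(δ − z_{0.05}) = 0.75, so δ = z_{0.05} + z_{0.25} = 1.645 + 0.674 = 2.319.
δ = d·√n ⇒ n = (δ/d)² = (2.319 / 0.68)² = 11.63.
Round up to the next whole unit.

n = 12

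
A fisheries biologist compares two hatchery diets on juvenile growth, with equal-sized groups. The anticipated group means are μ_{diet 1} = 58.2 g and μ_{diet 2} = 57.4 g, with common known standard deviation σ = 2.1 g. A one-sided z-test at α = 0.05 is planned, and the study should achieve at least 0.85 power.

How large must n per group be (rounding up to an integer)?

n = 100 per group

Standardized effect: d = |μ_{diet 1} − μ_{diet 2}| / σ = |58.2 − 57.4| / 2.1 = 0.3810
Set Φ(δ − 1.645) = 0.85; then δ − 1.645 = Φ⁻¹(0.85) = 1.036, giving δ = 2.681.
δ = d·√(n/2) ⇒ n = 2(δ/d)² = 2 × (2.681 / 0.3810)² = 99.08.
Rounding up, n = 100 per group.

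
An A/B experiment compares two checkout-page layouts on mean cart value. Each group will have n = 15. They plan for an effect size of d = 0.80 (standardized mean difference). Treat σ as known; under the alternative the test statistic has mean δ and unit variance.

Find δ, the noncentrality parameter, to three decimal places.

The noncentrality parameter scales effect size by the design's sample-size factor: δ = d·√(n/2) = 0.80 × √(15/2) = 2.1909

δ ≈ 2.191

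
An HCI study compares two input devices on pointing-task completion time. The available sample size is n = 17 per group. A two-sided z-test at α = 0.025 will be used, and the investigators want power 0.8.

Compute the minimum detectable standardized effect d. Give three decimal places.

d ≈ 1.057

Need Φ(δ − 2.241) = 0.8, so δ = 2.241 + 0.842 = 3.083.
(Lower-tail contribution to power is negligible for δ > 0.)
δ = d·√(n/2) ⇒ d = δ/√(n/2) = 3.083/√(17/2) = 1.0575.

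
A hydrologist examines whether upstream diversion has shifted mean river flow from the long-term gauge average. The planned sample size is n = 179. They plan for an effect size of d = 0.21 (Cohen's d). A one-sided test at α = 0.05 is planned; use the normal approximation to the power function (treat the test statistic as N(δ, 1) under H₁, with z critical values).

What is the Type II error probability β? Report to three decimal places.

Noncentrality parameter: δ = d·√n = 0.21 × √179 = 2.8096
One-sided α = 0.05 → critical value z_{0.05} = 1.645.
Power = Φ(δ − 1.645) = Φ(1.165) = 0.8779.
Type II error: β = 1 − power = 1 − 0.8779 = 0.1221.

β ≈ 0.122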